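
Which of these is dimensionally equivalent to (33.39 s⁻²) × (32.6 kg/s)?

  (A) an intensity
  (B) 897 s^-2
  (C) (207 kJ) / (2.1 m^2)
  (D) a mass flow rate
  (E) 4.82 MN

Reference: [s⁻²] · [kg·s⁻¹] = kg·s⁻³.
Each option:
  (A) [intensity] = kg·s⁻³  ← same
  (B) s⁻²
  (C) [kg·m²·s⁻²] / [m²] = kg·s⁻²
  (D) [mass flow rate] = kg·s⁻¹
  (E) N = kg·m·s⁻²
Only (A) matches kg·s⁻³.

(A)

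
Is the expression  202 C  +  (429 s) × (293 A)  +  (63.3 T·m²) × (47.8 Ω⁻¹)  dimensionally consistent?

Yes

Work out the base dimensions of each:
  202 C:  C = s·A
  (429 s) × (293 A):  [s] · [A] = s·A
  (63.3 T·m²) × (47.8 Ω⁻¹):  [kg·m²·s⁻²·A⁻¹] · [kg⁻¹·m⁻²·s³·A²] = s·A
Every term reduces to s·A.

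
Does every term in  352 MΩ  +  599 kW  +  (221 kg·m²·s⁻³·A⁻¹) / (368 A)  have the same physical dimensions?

Reduce each to base SI dimensions:
  352 MΩ:  Ω = V·A⁻¹ = kg·m²·s⁻³·A⁻²
  599 kW:  W = J·s⁻¹ = kg·m²·s⁻³
  (221 kg·m²·s⁻³·A⁻¹) / (368 A):  [kg·m²·s⁻³·A⁻¹] / [A] = kg·m²·s⁻³·A⁻²
The terms do not share a single dimension (kg·m²·s⁻³ vs kg·m²·s⁻³·A⁻²).

No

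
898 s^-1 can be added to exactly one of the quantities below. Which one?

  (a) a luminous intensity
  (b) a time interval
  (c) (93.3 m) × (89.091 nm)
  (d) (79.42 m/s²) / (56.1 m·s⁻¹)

Reference: s⁻¹.
Each option:
  (a) [luminous intensity] = cd
  (b) [time interval] = s
  (c) [m] · [m] = m²
  (d) [m·s⁻²] / [m·s⁻¹] = s⁻¹  ← same
Only (d) matches s⁻¹.

(d)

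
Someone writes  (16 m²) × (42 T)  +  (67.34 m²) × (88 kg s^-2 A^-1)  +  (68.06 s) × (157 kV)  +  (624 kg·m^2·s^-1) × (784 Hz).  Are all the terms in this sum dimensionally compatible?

Expand each in SI base units:
  (16 m²) × (42 T):  [m²] · [kg·s⁻²·A⁻¹] = kg·m²·s⁻²·A⁻¹
  (67.34 m²) × (88 kg s^-2 A^-1):  [m²] · [kg·s⁻²·A⁻¹] = kg·m²·s⁻²·A⁻¹
  (68.06 s) × (157 kV):  [s] · [kg·m²·s⁻³·A⁻¹] = kg·m²·s⁻²·A⁻¹
  (624 kg·m^2·s^-1) × (784 Hz):  [kg·m²·s⁻¹] · [s⁻¹] = kg·m²·s⁻²
The terms do not share a single dimension (kg·m²·s⁻² vs kg·m²·s⁻²·A⁻¹).

No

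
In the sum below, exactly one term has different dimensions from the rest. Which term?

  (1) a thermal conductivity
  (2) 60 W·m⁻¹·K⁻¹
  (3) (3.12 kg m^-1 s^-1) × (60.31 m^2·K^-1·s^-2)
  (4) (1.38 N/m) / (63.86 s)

(4)

Dimensions:
  (1) [thermal conductivity] = kg·m·s⁻³·K⁻¹
  (2) W·m⁻¹·K⁻¹ = J·s⁻¹·m⁻¹·K⁻¹ = kg·m·s⁻³·K⁻¹
  (3) [kg·m⁻¹·s⁻¹] · [m²·s⁻²·K⁻¹] = kg·m·s⁻³·K⁻¹
  (4) [kg·s⁻²] / [s] = kg·s⁻³
All reduce to kg·m·s⁻³·K⁻¹ except (4), which is kg·s⁻³.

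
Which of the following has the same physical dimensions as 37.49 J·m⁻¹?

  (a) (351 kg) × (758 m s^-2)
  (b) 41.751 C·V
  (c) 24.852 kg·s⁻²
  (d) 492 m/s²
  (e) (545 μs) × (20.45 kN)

(a)

Reference: J·m⁻¹ = N·m·m⁻¹ = kg·m·s⁻².
Each option:
  (a) [kg] · [m·s⁻²] = kg·m·s⁻²  ← same
  (b) C·V = s·A·J·C⁻¹ = kg·m²·s⁻²
  (c) kg·s⁻²
  (d) m·s⁻²
  (e) [s] · [kg·m·s⁻²] = kg·m·s⁻¹
Only (a) matches kg·m·s⁻².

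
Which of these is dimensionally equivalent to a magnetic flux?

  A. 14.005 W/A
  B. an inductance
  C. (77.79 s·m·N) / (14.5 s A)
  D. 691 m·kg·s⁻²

Reference: [magnetic flux] = kg·m²·s⁻²·A⁻¹.
Each option:
  A. W·A⁻¹ = J·s⁻¹·A⁻¹ = kg·m²·s⁻³·A⁻¹
  B. [inductance] = kg·m²·s⁻²·A⁻²
  C. [kg·m²·s⁻¹] / [s·A] = kg·m²·s⁻²·A⁻¹  ← same
  D. kg·m·s⁻²
Only C. matches kg·m²·s⁻²·A⁻¹.

C.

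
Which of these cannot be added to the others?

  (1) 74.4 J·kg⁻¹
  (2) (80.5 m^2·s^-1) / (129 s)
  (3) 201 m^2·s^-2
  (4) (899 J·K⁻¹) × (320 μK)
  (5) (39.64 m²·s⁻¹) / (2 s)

(4)

In SI base units:
  (1) J·kg⁻¹ = N·m·kg⁻¹ = m²·s⁻²
  (2) [m²·s⁻¹] / [s] = m²·s⁻²
  (3) m²·s⁻²
  (4) [kg·m²·s⁻²·K⁻¹] · [K] = kg·m²·s⁻²
  (5) [m²·s⁻¹] / [s] = m²·s⁻²
All reduce to m²·s⁻² except (4), which is kg·m²·s⁻².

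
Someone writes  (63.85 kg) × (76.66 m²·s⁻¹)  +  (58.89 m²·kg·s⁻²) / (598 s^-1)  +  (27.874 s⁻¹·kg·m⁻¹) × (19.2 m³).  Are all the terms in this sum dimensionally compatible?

Dimensions:
  (63.85 kg) × (76.66 m²·s⁻¹):  [kg] · [m²·s⁻¹] = kg·m²·s⁻¹
  (58.89 m²·kg·s⁻²) / (598 s^-1):  [kg·m²·s⁻²] / [s⁻¹] = kg·m²·s⁻¹
  (27.874 s⁻¹·kg·m⁻¹) × (19.2 m³):  [kg·m⁻¹·s⁻¹] · [m³] = kg·m²·s⁻¹
Every term reduces to kg·m²·s⁻¹.

Yes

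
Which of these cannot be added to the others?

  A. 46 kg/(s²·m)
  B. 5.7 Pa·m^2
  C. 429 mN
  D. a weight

Dimensions:
  A. kg·m⁻¹·s⁻²
  B. Pa·m² = N·m⁻²·m² = kg·m·s⁻²
  C. N = kg·m·s⁻²
  D. [weight] = kg·m·s⁻²
All reduce to kg·m·s⁻² except A., which is kg·m⁻¹·s⁻².

A.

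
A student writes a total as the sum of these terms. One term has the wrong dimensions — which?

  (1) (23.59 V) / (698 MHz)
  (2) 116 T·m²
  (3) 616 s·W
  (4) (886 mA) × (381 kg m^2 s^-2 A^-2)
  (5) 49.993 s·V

(3)

Dimensions:
  (1) [kg·m²·s⁻³·A⁻¹] / [s⁻¹] = kg·m²·s⁻²·A⁻¹
  (2) T·m² = Wb·m⁻²·m² = kg·m²·s⁻²·A⁻¹
  (3) W·s = J·s⁻¹·s = kg·m²·s⁻²
  (4) [A] · [kg·m²·s⁻²·A⁻²] = kg·m²·s⁻²·A⁻¹
  (5) V·s = J·C⁻¹·s = kg·m²·s⁻²·A⁻¹
All reduce to kg·m²·s⁻²·A⁻¹ except (3), which is kg·m²·s⁻².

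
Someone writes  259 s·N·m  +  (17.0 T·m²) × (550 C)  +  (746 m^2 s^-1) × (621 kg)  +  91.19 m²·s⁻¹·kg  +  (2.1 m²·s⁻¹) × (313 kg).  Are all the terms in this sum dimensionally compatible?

Yes

In SI base units:
  259 s·N·m:  N·m·s = kg·m·s⁻²·m·s = kg·m²·s⁻¹
  (17.0 T·m²) × (550 C):  [kg·m²·s⁻²·A⁻¹] · [s·A] = kg·m²·s⁻¹
  (746 m^2 s^-1) × (621 kg):  [m²·s⁻¹] · [kg] = kg·m²·s⁻¹
  91.19 m²·s⁻¹·kg:  kg·m²·s⁻¹
  (2.1 m²·s⁻¹) × (313 kg):  [m²·s⁻¹] · [kg] = kg·m²·s⁻¹
Every term reduces to kg·m²·s⁻¹.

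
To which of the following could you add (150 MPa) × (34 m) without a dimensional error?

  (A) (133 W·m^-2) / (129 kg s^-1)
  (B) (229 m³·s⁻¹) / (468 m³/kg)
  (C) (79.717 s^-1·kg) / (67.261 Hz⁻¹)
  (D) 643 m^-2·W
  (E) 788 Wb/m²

Reference: [kg·m⁻¹·s⁻²] · [m] = kg·s⁻².
Each option:
  (A) [kg·s⁻³] / [kg·s⁻¹] = s⁻²
  (B) [m³·s⁻¹] / [kg⁻¹·m³] = kg·s⁻¹
  (C) [kg·s⁻¹] / [s] = kg·s⁻²  ← same
  (D) W·m⁻² = J·s⁻¹·m⁻² = kg·s⁻³
  (E) Wb·m⁻² = V·s·m⁻² = kg·s⁻²·A⁻¹
Only (C) matches kg·s⁻².

(C)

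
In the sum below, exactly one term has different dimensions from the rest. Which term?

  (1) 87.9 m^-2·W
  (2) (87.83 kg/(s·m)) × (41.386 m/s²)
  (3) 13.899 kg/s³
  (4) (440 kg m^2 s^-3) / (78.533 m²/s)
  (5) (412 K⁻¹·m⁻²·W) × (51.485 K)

(4)

In SI base units:
  (1) W·m⁻² = J·s⁻¹·m⁻² = kg·s⁻³
  (2) [kg·m⁻¹·s⁻¹] · [m·s⁻²] = kg·s⁻³
  (3) kg·s⁻³
  (4) [kg·m²·s⁻³] / [m²·s⁻¹] = kg·s⁻²
  (5) [kg·s⁻³·K⁻¹] · [K] = kg·s⁻³
All reduce to kg·s⁻³ except (4), which is kg·s⁻².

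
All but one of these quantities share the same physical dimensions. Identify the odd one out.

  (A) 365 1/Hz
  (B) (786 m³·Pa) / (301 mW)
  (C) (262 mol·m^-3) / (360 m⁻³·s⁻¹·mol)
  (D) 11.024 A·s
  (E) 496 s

Reduce each to base SI dimensions:
  (A) Hz⁻¹ = (s⁻¹)⁻¹ = s
  (B) [kg·m²·s⁻²] / [kg·m²·s⁻³] = s
  (C) [m⁻³·mol] / [m⁻³·s⁻¹·mol] = s
  (D) A·s = s·A
  (E) s
All reduce to s except (D), which is s·A.

(D)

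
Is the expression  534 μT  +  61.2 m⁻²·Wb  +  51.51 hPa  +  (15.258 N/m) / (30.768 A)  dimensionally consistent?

Work out the base dimensions of each:
  534 μT:  T = Wb·m⁻² = kg·s⁻²·A⁻¹
  61.2 m⁻²·Wb:  Wb·m⁻² = V·s·m⁻² = kg·s⁻²·A⁻¹
  51.51 hPa:  Pa = N·m⁻² = kg·m⁻¹·s⁻²
  (15.258 N/m) / (30.768 A):  [kg·s⁻²] / [A] = kg·s⁻²·A⁻¹
The terms do not share a single dimension (kg·m⁻¹·s⁻² vs kg·s⁻²·A⁻¹).

No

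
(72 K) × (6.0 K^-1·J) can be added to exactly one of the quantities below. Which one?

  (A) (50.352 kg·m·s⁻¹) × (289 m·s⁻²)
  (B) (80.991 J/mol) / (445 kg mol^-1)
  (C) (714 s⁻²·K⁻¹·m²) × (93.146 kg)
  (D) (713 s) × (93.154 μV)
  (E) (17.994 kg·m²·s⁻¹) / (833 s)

Reference: [K] · [kg·m²·s⁻²·K⁻¹] = kg·m²·s⁻².
Each option:
  (A) [kg·m·s⁻¹] · [m·s⁻²] = kg·m²·s⁻³
  (B) [kg·m²·s⁻²·mol⁻¹] / [kg·mol⁻¹] = m²·s⁻²
  (C) [m²·s⁻²·K⁻¹] · [kg] = kg·m²·s⁻²·K⁻¹
  (D) [s] · [kg·m²·s⁻³·A⁻¹] = kg·m²·s⁻²·A⁻¹
  (E) [kg·m²·s⁻¹] / [s] = kg·m²·s⁻²  ← same
Only (E) matches kg·m²·s⁻².

(E)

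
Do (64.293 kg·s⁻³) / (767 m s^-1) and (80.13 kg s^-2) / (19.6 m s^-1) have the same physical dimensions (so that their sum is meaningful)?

No

In SI base units:
  (64.293 kg·s⁻³) / (767 m s^-1):  [kg·s⁻³] / [m·s⁻¹] = kg·m⁻¹·s⁻²
  (80.13 kg s^-2) / (19.6 m s^-1):  [kg·s⁻²] / [m·s⁻¹] = kg·m⁻¹·s⁻¹
kg·m⁻¹·s⁻² ≠ kg·m⁻¹·s⁻¹, so they cannot be added.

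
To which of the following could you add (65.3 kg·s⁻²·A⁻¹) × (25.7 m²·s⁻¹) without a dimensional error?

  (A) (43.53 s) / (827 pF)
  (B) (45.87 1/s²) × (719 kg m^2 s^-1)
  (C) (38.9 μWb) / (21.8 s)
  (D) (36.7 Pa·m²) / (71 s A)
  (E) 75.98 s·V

Reference: [kg·s⁻²·A⁻¹] · [m²·s⁻¹] = kg·m²·s⁻³·A⁻¹.
Each option:
  (A) [s] / [kg⁻¹·m⁻²·s⁴·A²] = kg·m²·s⁻³·A⁻²
  (B) [s⁻²] · [kg·m²·s⁻¹] = kg·m²·s⁻³
  (C) [kg·m²·s⁻²·A⁻¹] / [s] = kg·m²·s⁻³·A⁻¹  ← same
  (D) [kg·m·s⁻²] / [s·A] = kg·m·s⁻³·A⁻¹
  (E) V·s = J·C⁻¹·s = kg·m²·s⁻²·A⁻¹
Only (C) matches kg·m²·s⁻³·A⁻¹.

(C)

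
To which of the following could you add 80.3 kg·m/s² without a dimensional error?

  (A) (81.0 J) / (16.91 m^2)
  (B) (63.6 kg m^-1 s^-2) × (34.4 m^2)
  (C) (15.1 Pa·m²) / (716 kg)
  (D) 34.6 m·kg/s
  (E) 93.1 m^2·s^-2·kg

Reference: kg·m·s⁻².
Each option:
  (A) [kg·m²·s⁻²] / [m²] = kg·s⁻²
  (B) [kg·m⁻¹·s⁻²] · [m²] = kg·m·s⁻²  ← same
  (C) [kg·m·s⁻²] / [kg] = m·s⁻²
  (D) kg·m·s⁻¹
  (E) kg·m²·s⁻²
Only (B) matches kg·m·s⁻².

(B)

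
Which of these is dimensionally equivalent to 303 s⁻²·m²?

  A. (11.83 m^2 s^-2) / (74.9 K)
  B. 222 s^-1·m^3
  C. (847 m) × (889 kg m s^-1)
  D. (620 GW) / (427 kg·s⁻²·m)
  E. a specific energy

Reference: m²·s⁻².
Each option:
  A. [m²·s⁻²] / [K] = m²·s⁻²·K⁻¹
  B. m³·s⁻¹
  C. [m] · [kg·m·s⁻¹] = kg·m²·s⁻¹
  D. [kg·m²·s⁻³] / [kg·m·s⁻²] = m·s⁻¹
  E. [specific energy] = m²·s⁻²  ← same
Only E. matches m²·s⁻².

E.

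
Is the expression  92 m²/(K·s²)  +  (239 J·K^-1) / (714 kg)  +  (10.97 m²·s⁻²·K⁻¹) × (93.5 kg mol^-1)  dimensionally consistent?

No

Reduce each to base SI dimensions:
  92 m²/(K·s²):  m²·s⁻²·K⁻¹
  (239 J·K^-1) / (714 kg):  [kg·m²·s⁻²·K⁻¹] / [kg] = m²·s⁻²·K⁻¹
  (10.97 m²·s⁻²·K⁻¹) × (93.5 kg mol^-1):  [m²·s⁻²·K⁻¹] · [kg·mol⁻¹] = kg·m²·s⁻²·K⁻¹·mol⁻¹
The terms do not share a single dimension (kg·m²·s⁻²·K⁻¹·mol⁻¹ vs m²·s⁻²·K⁻¹).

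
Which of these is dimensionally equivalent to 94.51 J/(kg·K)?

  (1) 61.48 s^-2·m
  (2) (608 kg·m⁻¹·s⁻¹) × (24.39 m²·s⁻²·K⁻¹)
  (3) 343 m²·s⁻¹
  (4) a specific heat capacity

(4)

Reference: J·kg⁻¹·K⁻¹ = N·m·kg⁻¹·K⁻¹ = m²·s⁻²·K⁻¹.
Each option:
  (1) m·s⁻²
  (2) [kg·m⁻¹·s⁻¹] · [m²·s⁻²·K⁻¹] = kg·m·s⁻³·K⁻¹
  (3) m²·s⁻¹
  (4) [specific heat capacity] = m²·s⁻²·K⁻¹  ← same
Only (4) matches m²·s⁻²·K⁻¹.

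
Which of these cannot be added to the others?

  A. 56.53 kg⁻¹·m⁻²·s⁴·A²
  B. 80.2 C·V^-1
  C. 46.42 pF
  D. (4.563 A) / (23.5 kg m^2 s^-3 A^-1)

D.

In SI base units:
  A. kg⁻¹·m⁻²·s⁴·A²
  B. C·V⁻¹ = s·A·(J·C⁻¹)⁻¹ = kg⁻¹·m⁻²·s⁴·A²
  C. F = C·V⁻¹ = kg⁻¹·m⁻²·s⁴·A²
  D. [A] / [kg·m²·s⁻³·A⁻¹] = kg⁻¹·m⁻²·s³·A²
All reduce to kg⁻¹·m⁻²·s⁴·A² except D., which is kg⁻¹·m⁻²·s³·A².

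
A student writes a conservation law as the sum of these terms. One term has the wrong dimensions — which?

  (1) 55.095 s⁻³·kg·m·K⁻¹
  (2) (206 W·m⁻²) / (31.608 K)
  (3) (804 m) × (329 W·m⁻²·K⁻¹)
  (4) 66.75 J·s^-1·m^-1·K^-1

Work out the base dimensions of each:
  (1) kg·m·s⁻³·K⁻¹
  (2) [kg·s⁻³] / [K] = kg·s⁻³·K⁻¹
  (3) [m] · [kg·s⁻³·K⁻¹] = kg·m·s⁻³·K⁻¹
  (4) J·s⁻¹·m⁻¹·K⁻¹ = N·m·s⁻¹·m⁻¹·K⁻¹ = kg·m·s⁻³·K⁻¹
All reduce to kg·m·s⁻³·K⁻¹ except (2), which is kg·s⁻³·K⁻¹.

(2)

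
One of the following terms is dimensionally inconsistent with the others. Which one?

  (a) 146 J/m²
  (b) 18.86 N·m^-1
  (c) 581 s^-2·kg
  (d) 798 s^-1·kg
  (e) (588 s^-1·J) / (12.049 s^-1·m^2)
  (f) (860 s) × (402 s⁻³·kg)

(d)

Dimensions:
  (a) J·m⁻² = N·m·m⁻² = kg·s⁻²
  (b) N·m⁻¹ = kg·m·s⁻²·m⁻¹ = kg·s⁻²
  (c) kg·s⁻²
  (d) kg·s⁻¹
  (e) [kg·m²·s⁻³] / [m²·s⁻¹] = kg·s⁻²
  (f) [s] · [kg·s⁻³] = kg·s⁻²
All reduce to kg·s⁻² except (d), which is kg·s⁻¹.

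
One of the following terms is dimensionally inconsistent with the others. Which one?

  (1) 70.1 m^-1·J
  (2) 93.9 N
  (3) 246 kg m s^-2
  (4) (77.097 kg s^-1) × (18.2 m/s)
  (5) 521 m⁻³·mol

In SI base units:
  (1) J·m⁻¹ = N·m·m⁻¹ = kg·m·s⁻²
  (2) N = kg·m·s⁻²
  (3) kg·m·s⁻²
  (4) [kg·s⁻¹] · [m·s⁻¹] = kg·m·s⁻²
  (5) m⁻³·mol
All reduce to kg·m·s⁻² except (5), which is m⁻³·mol.

(5)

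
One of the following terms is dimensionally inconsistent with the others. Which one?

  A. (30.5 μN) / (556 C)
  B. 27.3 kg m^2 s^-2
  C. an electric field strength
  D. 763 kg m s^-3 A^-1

B.

Dimensions:
  A. [kg·m·s⁻²] / [s·A] = kg·m·s⁻³·A⁻¹
  B. kg·m²·s⁻²
  C. [electric field strength] = kg·m·s⁻³·A⁻¹
  D. kg·m·s⁻³·A⁻¹
All reduce to kg·m·s⁻³·A⁻¹ except B., which is kg·m²·s⁻².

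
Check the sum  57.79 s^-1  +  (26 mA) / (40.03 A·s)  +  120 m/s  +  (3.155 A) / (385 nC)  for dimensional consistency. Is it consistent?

No

Expand each in SI base units:
  57.79 s^-1:  s⁻¹
  (26 mA) / (40.03 A·s):  [A] / [s·A] = s⁻¹
  120 m/s:  m·s⁻¹
  (3.155 A) / (385 nC):  [A] / [s·A] = s⁻¹
The terms do not share a single dimension (m·s⁻¹ vs s⁻¹).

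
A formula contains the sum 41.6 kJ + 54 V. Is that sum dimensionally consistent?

No

In SI base units:
  41.6 kJ:  J = N·m = kg·m²·s⁻²
  54 V:  V = J·C⁻¹ = kg·m²·s⁻³·A⁻¹
kg·m²·s⁻² ≠ kg·m²·s⁻³·A⁻¹, so they cannot be added.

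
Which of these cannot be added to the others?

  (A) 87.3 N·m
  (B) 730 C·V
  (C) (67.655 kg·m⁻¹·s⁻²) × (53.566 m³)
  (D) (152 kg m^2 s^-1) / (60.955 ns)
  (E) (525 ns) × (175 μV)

Reduce each to base SI dimensions:
  (A) N·m = kg·m·s⁻²·m = kg·m²·s⁻²
  (B) C·V = s·A·J·C⁻¹ = kg·m²·s⁻²
  (C) [kg·m⁻¹·s⁻²] · [m³] = kg·m²·s⁻²
  (D) [kg·m²·s⁻¹] / [s] = kg·m²·s⁻²
  (E) [s] · [kg·m²·s⁻³·A⁻¹] = kg·m²·s⁻²·A⁻¹
All reduce to kg·m²·s⁻² except (E), which is kg·m²·s⁻²·A⁻¹.

(E)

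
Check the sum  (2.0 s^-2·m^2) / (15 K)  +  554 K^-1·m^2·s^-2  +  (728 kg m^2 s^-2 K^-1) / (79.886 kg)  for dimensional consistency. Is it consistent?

Expand each in SI base units:
  (2.0 s^-2·m^2) / (15 K):  [m²·s⁻²] / [K] = m²·s⁻²·K⁻¹
  554 K^-1·m^2·s^-2:  m²·s⁻²·K⁻¹
  (728 kg m^2 s^-2 K^-1) / (79.886 kg):  [kg·m²·s⁻²·K⁻¹] / [kg] = m²·s⁻²·K⁻¹
Every term reduces to m²·s⁻²·K⁻¹.

Yes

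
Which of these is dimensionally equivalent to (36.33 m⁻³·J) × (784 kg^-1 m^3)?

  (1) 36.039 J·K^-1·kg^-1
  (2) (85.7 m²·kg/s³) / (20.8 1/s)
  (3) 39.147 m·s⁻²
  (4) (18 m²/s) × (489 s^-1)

(4)

Reference: [kg·m⁻¹·s⁻²] · [kg⁻¹·m³] = m²·s⁻².
Each option:
  (1) J·kg⁻¹·K⁻¹ = N·m·kg⁻¹·K⁻¹ = m²·s⁻²·K⁻¹
  (2) [kg·m²·s⁻³] / [s⁻¹] = kg·m²·s⁻²
  (3) m·s⁻²
  (4) [m²·s⁻¹] · [s⁻¹] = m²·s⁻²  ← same
Only (4) matches m²·s⁻².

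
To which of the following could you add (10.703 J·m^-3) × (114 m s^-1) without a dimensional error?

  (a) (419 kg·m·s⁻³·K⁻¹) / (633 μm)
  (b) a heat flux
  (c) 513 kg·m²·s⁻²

Reference: [kg·m⁻¹·s⁻²] · [m·s⁻¹] = kg·s⁻³.
Each option:
  (a) [kg·m·s⁻³·K⁻¹] / [m] = kg·s⁻³·K⁻¹
  (b) [heat flux] = kg·s⁻³  ← same
  (c) kg·m²·s⁻²
Only (b) matches kg·s⁻³.

(b)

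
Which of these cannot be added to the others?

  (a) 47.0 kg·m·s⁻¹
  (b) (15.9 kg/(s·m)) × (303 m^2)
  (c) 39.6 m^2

(c)

Expand each in SI base units:
  (a) kg·m·s⁻¹
  (b) [kg·m⁻¹·s⁻¹] · [m²] = kg·m·s⁻¹
  (c) m²
All reduce to kg·m·s⁻¹ except (c), which is m².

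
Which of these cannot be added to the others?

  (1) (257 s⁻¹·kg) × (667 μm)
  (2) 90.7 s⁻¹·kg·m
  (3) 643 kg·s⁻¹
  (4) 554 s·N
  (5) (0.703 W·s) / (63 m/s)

(3)

In SI base units:
  (1) [kg·s⁻¹] · [m] = kg·m·s⁻¹
  (2) kg·m·s⁻¹
  (3) kg·s⁻¹
  (4) N·s = kg·m·s⁻²·s = kg·m·s⁻¹
  (5) [kg·m²·s⁻²] / [m·s⁻¹] = kg·m·s⁻¹
All reduce to kg·m·s⁻¹ except (3), which is kg·s⁻¹.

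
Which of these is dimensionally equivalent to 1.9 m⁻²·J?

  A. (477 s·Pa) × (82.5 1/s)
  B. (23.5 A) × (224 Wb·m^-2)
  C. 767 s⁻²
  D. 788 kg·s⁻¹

B.

Reference: J·m⁻² = N·m·m⁻² = kg·s⁻².
Each option:
  A. [kg·m⁻¹·s⁻¹] · [s⁻¹] = kg·m⁻¹·s⁻²
  B. [A] · [kg·s⁻²·A⁻¹] = kg·s⁻²  ← same
  C. s⁻²
  D. kg·s⁻¹
Only B. matches kg·s⁻².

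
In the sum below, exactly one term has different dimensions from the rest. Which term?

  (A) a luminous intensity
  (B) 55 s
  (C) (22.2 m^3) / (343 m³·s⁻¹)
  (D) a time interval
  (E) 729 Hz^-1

Work out the base dimensions of each:
  (A) [luminous intensity] = cd
  (B) s
  (C) [m³] / [m³·s⁻¹] = s
  (D) [time interval] = s
  (E) Hz⁻¹ = (s⁻¹)⁻¹ = s
All reduce to s except (A), which is cd.

(A)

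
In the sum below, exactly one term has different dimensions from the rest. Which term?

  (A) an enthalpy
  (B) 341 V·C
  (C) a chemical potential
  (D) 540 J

(C)

Reduce each to base SI dimensions:
  (A) [enthalpy] = kg·m²·s⁻²
  (B) C·V = s·A·J·C⁻¹ = kg·m²·s⁻²
  (C) [chemical potential] = kg·m²·s⁻²·mol⁻¹
  (D) J = N·m = kg·m²·s⁻²
All reduce to kg·m²·s⁻² except (C), which is kg·m²·s⁻²·mol⁻¹.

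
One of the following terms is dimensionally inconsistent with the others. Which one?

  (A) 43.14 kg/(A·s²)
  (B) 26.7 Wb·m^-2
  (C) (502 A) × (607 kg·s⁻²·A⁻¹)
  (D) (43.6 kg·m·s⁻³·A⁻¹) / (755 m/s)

(C)

Reduce each to base SI dimensions:
  (A) kg·s⁻²·A⁻¹
  (B) Wb·m⁻² = V·s·m⁻² = kg·s⁻²·A⁻¹
  (C) [A] · [kg·s⁻²·A⁻¹] = kg·s⁻²
  (D) [kg·m·s⁻³·A⁻¹] / [m·s⁻¹] = kg·s⁻²·A⁻¹
All reduce to kg·s⁻²·A⁻¹ except (C), which is kg·s⁻².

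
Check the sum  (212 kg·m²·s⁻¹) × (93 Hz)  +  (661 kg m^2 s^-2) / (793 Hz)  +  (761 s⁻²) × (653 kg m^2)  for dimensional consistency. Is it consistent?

Expand each in SI base units:
  (212 kg·m²·s⁻¹) × (93 Hz):  [kg·m²·s⁻¹] · [s⁻¹] = kg·m²·s⁻²
  (661 kg m^2 s^-2) / (793 Hz):  [kg·m²·s⁻²] / [s⁻¹] = kg·m²·s⁻¹
  (761 s⁻²) × (653 kg m^2):  [s⁻²] · [kg·m²] = kg·m²·s⁻²
The terms do not share a single dimension (kg·m²·s⁻² vs kg·m²·s⁻¹).

No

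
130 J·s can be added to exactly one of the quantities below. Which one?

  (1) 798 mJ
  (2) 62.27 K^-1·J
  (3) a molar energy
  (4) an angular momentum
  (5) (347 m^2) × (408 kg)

(4)

Reference: J·s = N·m·s = kg·m²·s⁻¹.
Each option:
  (1) J = N·m = kg·m²·s⁻²
  (2) J·K⁻¹ = N·m·K⁻¹ = kg·m²·s⁻²·K⁻¹
  (3) [molar energy] = kg·m²·s⁻²·mol⁻¹
  (4) [angular momentum] = kg·m²·s⁻¹  ← same
  (5) [m²] · [kg] = kg·m²
Only (4) matches kg·m²·s⁻¹.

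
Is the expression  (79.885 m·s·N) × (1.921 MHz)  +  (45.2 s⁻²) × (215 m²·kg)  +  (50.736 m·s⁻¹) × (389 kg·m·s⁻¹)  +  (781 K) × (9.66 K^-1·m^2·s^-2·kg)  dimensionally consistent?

Expand each in SI base units:
  (79.885 m·s·N) × (1.921 MHz):  [kg·m²·s⁻¹] · [s⁻¹] = kg·m²·s⁻²
  (45.2 s⁻²) × (215 m²·kg):  [s⁻²] · [kg·m²] = kg·m²·s⁻²
  (50.736 m·s⁻¹) × (389 kg·m·s⁻¹):  [m·s⁻¹] · [kg·m·s⁻¹] = kg·m²·s⁻²
  (781 K) × (9.66 K^-1·m^2·s^-2·kg):  [K] · [kg·m²·s⁻²·K⁻¹] = kg·m²·s⁻²
Every term reduces to kg·m²·s⁻².

Yes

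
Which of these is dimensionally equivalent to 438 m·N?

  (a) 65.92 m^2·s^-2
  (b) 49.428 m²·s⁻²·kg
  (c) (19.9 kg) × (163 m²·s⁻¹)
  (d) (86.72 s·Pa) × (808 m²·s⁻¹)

(b)

Reference: N·m = kg·m·s⁻²·m = kg·m²·s⁻².
Each option:
  (a) m²·s⁻²
  (b) kg·m²·s⁻²  ← same
  (c) [kg] · [m²·s⁻¹] = kg·m²·s⁻¹
  (d) [kg·m⁻¹·s⁻¹] · [m²·s⁻¹] = kg·m·s⁻²
Only (b) matches kg·m²·s⁻².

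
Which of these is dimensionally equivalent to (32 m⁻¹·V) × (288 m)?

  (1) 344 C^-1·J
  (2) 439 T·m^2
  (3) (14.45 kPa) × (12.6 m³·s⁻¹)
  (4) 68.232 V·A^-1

Reference: [kg·m·s⁻³·A⁻¹] · [m] = kg·m²·s⁻³·A⁻¹.
Each option:
  (1) J·C⁻¹ = N·m·(s·A)⁻¹ = kg·m²·s⁻³·A⁻¹  ← same
  (2) T·m² = Wb·m⁻²·m² = kg·m²·s⁻²·A⁻¹
  (3) [kg·m⁻¹·s⁻²] · [m³·s⁻¹] = kg·m²·s⁻³
  (4) V·A⁻¹ = J·C⁻¹·A⁻¹ = kg·m²·s⁻³·A⁻²
Only (1) matches kg·m²·s⁻³·A⁻¹.

(1)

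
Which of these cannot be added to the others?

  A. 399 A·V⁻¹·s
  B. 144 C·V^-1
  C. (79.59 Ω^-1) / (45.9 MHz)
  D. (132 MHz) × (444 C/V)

D.

Reduce each to base SI dimensions:
  A. A·s·V⁻¹ = A·s·(J·C⁻¹)⁻¹ = kg⁻¹·m⁻²·s⁴·A²
  B. C·V⁻¹ = s·A·(J·C⁻¹)⁻¹ = kg⁻¹·m⁻²·s⁴·A²
  C. [kg⁻¹·m⁻²·s³·A²] / [s⁻¹] = kg⁻¹·m⁻²·s⁴·A²
  D. [s⁻¹] · [kg⁻¹·m⁻²·s⁴·A²] = kg⁻¹·m⁻²·s³·A²
All reduce to kg⁻¹·m⁻²·s⁴·A² except D., which is kg⁻¹·m⁻²·s³·A².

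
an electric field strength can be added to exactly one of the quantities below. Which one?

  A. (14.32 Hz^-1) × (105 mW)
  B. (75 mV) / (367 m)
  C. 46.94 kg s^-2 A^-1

Reference: [electric field strength] = kg·m·s⁻³·A⁻¹.
Each option:
  A. [s] · [kg·m²·s⁻³] = kg·m²·s⁻²
  B. [kg·m²·s⁻³·A⁻¹] / [m] = kg·m·s⁻³·A⁻¹  ← same
  C. kg·s⁻²·A⁻¹
Only B. matches kg·m·s⁻³·A⁻¹.

B.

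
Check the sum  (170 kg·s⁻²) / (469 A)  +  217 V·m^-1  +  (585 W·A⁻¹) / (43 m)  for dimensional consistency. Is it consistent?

No

Dimensions:
  (170 kg·s⁻²) / (469 A):  [kg·s⁻²] / [A] = kg·s⁻²·A⁻¹
  217 V·m^-1:  V·m⁻¹ = J·C⁻¹·m⁻¹ = kg·m·s⁻³·A⁻¹
  (585 W·A⁻¹) / (43 m):  [kg·m²·s⁻³·A⁻¹] / [m] = kg·m·s⁻³·A⁻¹
The terms do not share a single dimension (kg·m·s⁻³·A⁻¹ vs kg·s⁻²·A⁻¹).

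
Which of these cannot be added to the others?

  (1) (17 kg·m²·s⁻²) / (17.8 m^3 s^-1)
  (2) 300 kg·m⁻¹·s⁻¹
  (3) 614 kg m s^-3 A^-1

In SI base units:
  (1) [kg·m²·s⁻²] / [m³·s⁻¹] = kg·m⁻¹·s⁻¹
  (2) kg·m⁻¹·s⁻¹
  (3) kg·m·s⁻³·A⁻¹
All reduce to kg·m⁻¹·s⁻¹ except (3), which is kg·m·s⁻³·A⁻¹.

(3)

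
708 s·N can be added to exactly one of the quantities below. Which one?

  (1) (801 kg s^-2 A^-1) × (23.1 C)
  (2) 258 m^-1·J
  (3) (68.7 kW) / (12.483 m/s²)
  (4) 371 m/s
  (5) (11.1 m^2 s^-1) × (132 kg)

(3)

Reference: N·s = kg·m·s⁻²·s = kg·m·s⁻¹.
Each option:
  (1) [kg·s⁻²·A⁻¹] · [s·A] = kg·s⁻¹
  (2) J·m⁻¹ = N·m·m⁻¹ = kg·m·s⁻²
  (3) [kg·m²·s⁻³] / [m·s⁻²] = kg·m·s⁻¹  ← same
  (4) m·s⁻¹
  (5) [m²·s⁻¹] · [kg] = kg·m²·s⁻¹
Only (3) matches kg·m·s⁻¹.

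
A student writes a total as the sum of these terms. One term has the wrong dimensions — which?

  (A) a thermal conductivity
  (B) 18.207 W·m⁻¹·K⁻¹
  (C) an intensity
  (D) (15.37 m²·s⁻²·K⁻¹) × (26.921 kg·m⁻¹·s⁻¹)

Expand each in SI base units:
  (A) [thermal conductivity] = kg·m·s⁻³·K⁻¹
  (B) W·m⁻¹·K⁻¹ = J·s⁻¹·m⁻¹·K⁻¹ = kg·m·s⁻³·K⁻¹
  (C) [intensity] = kg·s⁻³
  (D) [m²·s⁻²·K⁻¹] · [kg·m⁻¹·s⁻¹] = kg·m·s⁻³·K⁻¹
All reduce to kg·m·s⁻³·K⁻¹ except (C), which is kg·s⁻³.

(C)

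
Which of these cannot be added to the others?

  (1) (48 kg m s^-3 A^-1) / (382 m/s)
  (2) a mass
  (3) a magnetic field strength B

(2)

Work out the base dimensions of each:
  (1) [kg·m·s⁻³·A⁻¹] / [m·s⁻¹] = kg·s⁻²·A⁻¹
  (2) [mass] = kg
  (3) [magnetic field strength B] = kg·s⁻²·A⁻¹
All reduce to kg·s⁻²·A⁻¹ except (2), which is kg.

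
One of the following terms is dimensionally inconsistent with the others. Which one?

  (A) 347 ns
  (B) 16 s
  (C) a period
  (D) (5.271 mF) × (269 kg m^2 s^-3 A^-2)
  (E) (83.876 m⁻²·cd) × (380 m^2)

Dimensions:
  (A) s
  (B) s
  (C) [period] = s
  (D) [kg⁻¹·m⁻²·s⁴·A²] · [kg·m²·s⁻³·A⁻²] = s
  (E) [m⁻²·cd] · [m²] = cd
All reduce to s except (E), which is cd.

(E)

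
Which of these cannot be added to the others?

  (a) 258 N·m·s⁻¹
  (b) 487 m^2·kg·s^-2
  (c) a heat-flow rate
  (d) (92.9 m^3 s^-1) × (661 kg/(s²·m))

(b)

Reduce each to base SI dimensions:
  (a) N·m·s⁻¹ = kg·m·s⁻²·m·s⁻¹ = kg·m²·s⁻³
  (b) kg·m²·s⁻²
  (c) [heat-flow rate] = kg·m²·s⁻³
  (d) [m³·s⁻¹] · [kg·m⁻¹·s⁻²] = kg·m²·s⁻³
All reduce to kg·m²·s⁻³ except (b), which is kg·m²·s⁻².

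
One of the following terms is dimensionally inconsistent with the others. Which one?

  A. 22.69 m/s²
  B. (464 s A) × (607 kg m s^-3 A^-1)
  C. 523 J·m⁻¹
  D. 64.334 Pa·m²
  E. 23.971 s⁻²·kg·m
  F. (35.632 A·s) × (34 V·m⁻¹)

Work out the base dimensions of each:
  A. m·s⁻²
  B. [s·A] · [kg·m·s⁻³·A⁻¹] = kg·m·s⁻²
  C. J·m⁻¹ = N·m·m⁻¹ = kg·m·s⁻²
  D. Pa·m² = N·m⁻²·m² = kg·m·s⁻²
  E. kg·m·s⁻²
  F. [s·A] · [kg·m·s⁻³·A⁻¹] = kg·m·s⁻²
All reduce to kg·m·s⁻² except A., which is m·s⁻².

A.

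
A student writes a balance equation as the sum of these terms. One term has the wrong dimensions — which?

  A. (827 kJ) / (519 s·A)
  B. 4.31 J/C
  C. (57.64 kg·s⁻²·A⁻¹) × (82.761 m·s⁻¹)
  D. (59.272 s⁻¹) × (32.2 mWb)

C.

In SI base units:
  A. [kg·m²·s⁻²] / [s·A] = kg·m²·s⁻³·A⁻¹
  B. J·C⁻¹ = N·m·(s·A)⁻¹ = kg·m²·s⁻³·A⁻¹
  C. [kg·s⁻²·A⁻¹] · [m·s⁻¹] = kg·m·s⁻³·A⁻¹
  D. [s⁻¹] · [kg·m²·s⁻²·A⁻¹] = kg·m²·s⁻³·A⁻¹
All reduce to kg·m²·s⁻³·A⁻¹ except C., which is kg·m·s⁻³·A⁻¹.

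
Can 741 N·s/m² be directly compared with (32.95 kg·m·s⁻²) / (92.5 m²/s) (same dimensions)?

Dimensions:
  741 N·s/m²:  N·s·m⁻² = kg·m·s⁻²·s·m⁻² = kg·m⁻¹·s⁻¹
  (32.95 kg·m·s⁻²) / (92.5 m²/s):  [kg·m·s⁻²] / [m²·s⁻¹] = kg·m⁻¹·s⁻¹
Both are kg·m⁻¹·s⁻¹, so they have the same dimensions and can be added.

Yes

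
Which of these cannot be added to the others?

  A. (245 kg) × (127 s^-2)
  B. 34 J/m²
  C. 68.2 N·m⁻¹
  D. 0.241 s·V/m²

Reduce each to base SI dimensions:
  A. [kg] · [s⁻²] = kg·s⁻²
  B. J·m⁻² = N·m·m⁻² = kg·s⁻²
  C. N·m⁻¹ = kg·m·s⁻²·m⁻¹ = kg·s⁻²
  D. V·s·m⁻² = J·C⁻¹·s·m⁻² = kg·s⁻²·A⁻¹
All reduce to kg·s⁻² except D., which is kg·s⁻²·A⁻¹.

D.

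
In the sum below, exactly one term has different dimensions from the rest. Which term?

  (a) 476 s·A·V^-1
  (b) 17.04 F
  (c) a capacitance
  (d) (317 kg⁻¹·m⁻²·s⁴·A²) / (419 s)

Dimensions:
  (a) A·s·V⁻¹ = A·s·(J·C⁻¹)⁻¹ = kg⁻¹·m⁻²·s⁴·A²
  (b) F = C·V⁻¹ = kg⁻¹·m⁻²·s⁴·A²
  (c) [capacitance] = kg⁻¹·m⁻²·s⁴·A²
  (d) [kg⁻¹·m⁻²·s⁴·A²] / [s] = kg⁻¹·m⁻²·s³·A²
All reduce to kg⁻¹·m⁻²·s⁴·A² except (d), which is kg⁻¹·m⁻²·s³·A².

(d)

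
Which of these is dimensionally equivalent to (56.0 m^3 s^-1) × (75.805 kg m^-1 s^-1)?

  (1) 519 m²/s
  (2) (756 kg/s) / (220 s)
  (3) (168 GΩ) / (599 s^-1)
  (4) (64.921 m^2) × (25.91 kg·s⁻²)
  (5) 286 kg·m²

Reference: [m³·s⁻¹] · [kg·m⁻¹·s⁻¹] = kg·m²·s⁻².
Each option:
  (1) m²·s⁻¹
  (2) [kg·s⁻¹] / [s] = kg·s⁻²
  (3) [kg·m²·s⁻³·A⁻²] / [s⁻¹] = kg·m²·s⁻²·A⁻²
  (4) [m²] · [kg·s⁻²] = kg·m²·s⁻²  ← same
  (5) kg·m²
Only (4) matches kg·m²·s⁻².

(4)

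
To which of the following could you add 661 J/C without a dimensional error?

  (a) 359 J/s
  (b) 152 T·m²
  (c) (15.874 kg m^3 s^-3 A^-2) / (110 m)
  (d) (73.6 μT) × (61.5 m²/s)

(d)

Reference: J·C⁻¹ = N·m·(s·A)⁻¹ = kg·m²·s⁻³·A⁻¹.
Each option:
  (a) J·s⁻¹ = N·m·s⁻¹ = kg·m²·s⁻³
  (b) T·m² = Wb·m⁻²·m² = kg·m²·s⁻²·A⁻¹
  (c) [kg·m³·s⁻³·A⁻²] / [m] = kg·m²·s⁻³·A⁻²
  (d) [kg·s⁻²·A⁻¹] · [m²·s⁻¹] = kg·m²·s⁻³·A⁻¹  ← same
Only (d) matches kg·m²·s⁻³·A⁻¹.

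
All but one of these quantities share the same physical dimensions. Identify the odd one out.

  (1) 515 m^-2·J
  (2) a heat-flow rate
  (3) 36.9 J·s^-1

Reduce each to base SI dimensions:
  (1) J·m⁻² = N·m·m⁻² = kg·s⁻²
  (2) [heat-flow rate] = kg·m²·s⁻³
  (3) J·s⁻¹ = N·m·s⁻¹ = kg·m²·s⁻³
All reduce to kg·m²·s⁻³ except (1), which is kg·s⁻².

(1)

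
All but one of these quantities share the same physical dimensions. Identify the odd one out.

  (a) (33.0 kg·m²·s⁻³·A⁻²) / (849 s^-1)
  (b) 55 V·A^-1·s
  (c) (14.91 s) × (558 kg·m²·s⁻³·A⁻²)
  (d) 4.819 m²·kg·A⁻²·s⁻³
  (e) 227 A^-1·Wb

Reduce each to base SI dimensions:
  (a) [kg·m²·s⁻³·A⁻²] / [s⁻¹] = kg·m²·s⁻²·A⁻²
  (b) V·s·A⁻¹ = J·C⁻¹·s·A⁻¹ = kg·m²·s⁻²·A⁻²
  (c) [s] · [kg·m²·s⁻³·A⁻²] = kg·m²·s⁻²·A⁻²
  (d) kg·m²·s⁻³·A⁻²
  (e) Wb·A⁻¹ = V·s·A⁻¹ = kg·m²·s⁻²·A⁻²
All reduce to kg·m²·s⁻²·A⁻² except (d), which is kg·m²·s⁻³·A⁻².

(d)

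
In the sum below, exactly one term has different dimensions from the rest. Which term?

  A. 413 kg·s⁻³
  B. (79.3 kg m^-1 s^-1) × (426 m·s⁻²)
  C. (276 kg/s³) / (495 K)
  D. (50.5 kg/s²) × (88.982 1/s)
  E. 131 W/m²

In SI base units:
  A. kg·s⁻³
  B. [kg·m⁻¹·s⁻¹] · [m·s⁻²] = kg·s⁻³
  C. [kg·s⁻³] / [K] = kg·s⁻³·K⁻¹
  D. [kg·s⁻²] · [s⁻¹] = kg·s⁻³
  E. W·m⁻² = J·s⁻¹·m⁻² = kg·s⁻³
All reduce to kg·s⁻³ except C., which is kg·s⁻³·K⁻¹.

C.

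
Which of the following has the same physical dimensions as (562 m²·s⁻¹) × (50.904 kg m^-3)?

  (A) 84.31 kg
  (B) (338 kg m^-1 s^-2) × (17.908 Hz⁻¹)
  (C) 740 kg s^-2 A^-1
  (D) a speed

Reference: [m²·s⁻¹] · [kg·m⁻³] = kg·m⁻¹·s⁻¹.
Each option:
  (A) kg
  (B) [kg·m⁻¹·s⁻²] · [s] = kg·m⁻¹·s⁻¹  ← same
  (C) kg·s⁻²·A⁻¹
  (D) [speed] = m·s⁻¹
Only (B) matches kg·m⁻¹·s⁻¹.

(B)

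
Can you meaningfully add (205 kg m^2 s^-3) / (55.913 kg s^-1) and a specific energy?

Yes

Dimensions:
  (205 kg m^2 s^-3) / (55.913 kg s^-1):  [kg·m²·s⁻³] / [kg·s⁻¹] = m²·s⁻²
  a specific energy:  [specific energy] = m²·s⁻²
Both are m²·s⁻², so they have the same dimensions and can be added.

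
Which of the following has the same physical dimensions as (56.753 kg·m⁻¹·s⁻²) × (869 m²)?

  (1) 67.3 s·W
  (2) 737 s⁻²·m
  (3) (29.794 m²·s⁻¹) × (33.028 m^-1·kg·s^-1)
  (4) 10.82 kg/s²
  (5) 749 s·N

(3)

Reference: [kg·m⁻¹·s⁻²] · [m²] = kg·m·s⁻².
Each option:
  (1) W·s = J·s⁻¹·s = kg·m²·s⁻²
  (2) m·s⁻²
  (3) [m²·s⁻¹] · [kg·m⁻¹·s⁻¹] = kg·m·s⁻²  ← same
  (4) kg·s⁻²
  (5) N·s = kg·m·s⁻²·s = kg·m·s⁻¹
Only (3) matches kg·m·s⁻².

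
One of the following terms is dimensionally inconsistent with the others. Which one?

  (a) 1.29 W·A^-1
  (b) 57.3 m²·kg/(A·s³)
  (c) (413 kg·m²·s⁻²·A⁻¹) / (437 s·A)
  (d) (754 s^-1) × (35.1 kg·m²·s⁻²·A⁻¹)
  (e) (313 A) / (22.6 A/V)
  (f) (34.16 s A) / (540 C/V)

(c)

Dimensions:
  (a) W·A⁻¹ = J·s⁻¹·A⁻¹ = kg·m²·s⁻³·A⁻¹
  (b) kg·m²·s⁻³·A⁻¹
  (c) [kg·m²·s⁻²·A⁻¹] / [s·A] = kg·m²·s⁻³·A⁻²
  (d) [s⁻¹] · [kg·m²·s⁻²·A⁻¹] = kg·m²·s⁻³·A⁻¹
  (e) [A] / [kg⁻¹·m⁻²·s³·A²] = kg·m²·s⁻³·A⁻¹
  (f) [s·A] / [kg⁻¹·m⁻²·s⁴·A²] = kg·m²·s⁻³·A⁻¹
All reduce to kg·m²·s⁻³·A⁻¹ except (c), which is kg·m²·s⁻³·A⁻².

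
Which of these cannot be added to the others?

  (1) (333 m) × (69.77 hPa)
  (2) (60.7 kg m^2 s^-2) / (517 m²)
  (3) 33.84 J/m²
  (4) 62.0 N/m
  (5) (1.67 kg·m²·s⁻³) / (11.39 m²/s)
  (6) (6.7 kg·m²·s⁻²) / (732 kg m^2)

Reduce each to base SI dimensions:
  (1) [m] · [kg·m⁻¹·s⁻²] = kg·s⁻²
  (2) [kg·m²·s⁻²] / [m²] = kg·s⁻²
  (3) J·m⁻² = N·m·m⁻² = kg·s⁻²
  (4) N·m⁻¹ = kg·m·s⁻²·m⁻¹ = kg·s⁻²
  (5) [kg·m²·s⁻³] / [m²·s⁻¹] = kg·s⁻²
  (6) [kg·m²·s⁻²] / [kg·m²] = s⁻²
All reduce to kg·s⁻² except (6), which is s⁻².

(6)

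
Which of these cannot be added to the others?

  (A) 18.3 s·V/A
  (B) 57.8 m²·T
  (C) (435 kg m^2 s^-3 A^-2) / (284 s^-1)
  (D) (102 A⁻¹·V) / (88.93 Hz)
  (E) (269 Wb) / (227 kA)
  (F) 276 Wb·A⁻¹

Dimensions:
  (A) V·s·A⁻¹ = J·C⁻¹·s·A⁻¹ = kg·m²·s⁻²·A⁻²
  (B) T·m² = Wb·m⁻²·m² = kg·m²·s⁻²·A⁻¹
  (C) [kg·m²·s⁻³·A⁻²] / [s⁻¹] = kg·m²·s⁻²·A⁻²
  (D) [kg·m²·s⁻³·A⁻²] / [s⁻¹] = kg·m²·s⁻²·A⁻²
  (E) [kg·m²·s⁻²·A⁻¹] / [A] = kg·m²·s⁻²·A⁻²
  (F) Wb·A⁻¹ = V·s·A⁻¹ = kg·m²·s⁻²·A⁻²
All reduce to kg·m²·s⁻²·A⁻² except (B), which is kg·m²·s⁻²·A⁻¹.

(B)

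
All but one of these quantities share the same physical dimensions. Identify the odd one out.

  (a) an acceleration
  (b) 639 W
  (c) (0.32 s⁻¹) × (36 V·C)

Reduce each to base SI dimensions:
  (a) [acceleration] = m·s⁻²
  (b) W = J·s⁻¹ = kg·m²·s⁻³
  (c) [s⁻¹] · [kg·m²·s⁻²] = kg·m²·s⁻³
All reduce to kg·m²·s⁻³ except (a), which is m·s⁻².

(a)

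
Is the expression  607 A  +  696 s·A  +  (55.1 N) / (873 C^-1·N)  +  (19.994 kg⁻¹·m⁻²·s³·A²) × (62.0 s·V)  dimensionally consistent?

No

Expand each in SI base units:
  607 A:  A
  696 s·A:  A·s = s·A
  (55.1 N) / (873 C^-1·N):  [kg·m·s⁻²] / [kg·m·s⁻³·A⁻¹] = s·A
  (19.994 kg⁻¹·m⁻²·s³·A²) × (62.0 s·V):  [kg⁻¹·m⁻²·s³·A²] · [kg·m²·s⁻²·A⁻¹] = s·A
The terms do not share a single dimension (A vs s·A).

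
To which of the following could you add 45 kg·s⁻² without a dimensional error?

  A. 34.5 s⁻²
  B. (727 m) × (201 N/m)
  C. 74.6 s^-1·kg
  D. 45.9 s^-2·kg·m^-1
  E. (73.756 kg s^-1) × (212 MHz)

Reference: kg·s⁻².
Each option:
  A. s⁻²
  B. [m] · [kg·s⁻²] = kg·m·s⁻²
  C. kg·s⁻¹
  D. kg·m⁻¹·s⁻²
  E. [kg·s⁻¹] · [s⁻¹] = kg·s⁻²  ← same
Only E. matches kg·s⁻².

E.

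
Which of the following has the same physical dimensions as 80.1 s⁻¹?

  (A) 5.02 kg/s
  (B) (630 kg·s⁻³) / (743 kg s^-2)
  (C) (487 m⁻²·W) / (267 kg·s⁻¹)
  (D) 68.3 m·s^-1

(B)

Reference: s⁻¹.
Each option:
  (A) kg·s⁻¹
  (B) [kg·s⁻³] / [kg·s⁻²] = s⁻¹  ← same
  (C) [kg·s⁻³] / [kg·s⁻¹] = s⁻²
  (D) m·s⁻¹
Only (B) matches s⁻¹.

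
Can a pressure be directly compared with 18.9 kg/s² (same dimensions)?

Dimensions:
  a pressure:  [pressure] = kg·m⁻¹·s⁻²
  18.9 kg/s²:  kg·s⁻²
kg·m⁻¹·s⁻² ≠ kg·s⁻², so they cannot be added.

No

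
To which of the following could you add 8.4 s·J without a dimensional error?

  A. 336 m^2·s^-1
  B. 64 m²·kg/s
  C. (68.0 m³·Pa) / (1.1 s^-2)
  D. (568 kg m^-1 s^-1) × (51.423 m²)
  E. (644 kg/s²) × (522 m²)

Reference: J·s = N·m·s = kg·m²·s⁻¹.
Each option:
  A. m²·s⁻¹
  B. kg·m²·s⁻¹  ← same
  C. [kg·m²·s⁻²] / [s⁻²] = kg·m²
  D. [kg·m⁻¹·s⁻¹] · [m²] = kg·m·s⁻¹
  E. [kg·s⁻²] · [m²] = kg·m²·s⁻²
Only B. matches kg·m²·s⁻¹.

B.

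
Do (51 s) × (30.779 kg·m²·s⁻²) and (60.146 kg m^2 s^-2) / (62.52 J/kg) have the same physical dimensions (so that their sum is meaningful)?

In SI base units:
  (51 s) × (30.779 kg·m²·s⁻²):  [s] · [kg·m²·s⁻²] = kg·m²·s⁻¹
  (60.146 kg m^2 s^-2) / (62.52 J/kg):  [kg·m²·s⁻²] / [m²·s⁻²] = kg
kg·m²·s⁻¹ ≠ kg, so they cannot be added.

No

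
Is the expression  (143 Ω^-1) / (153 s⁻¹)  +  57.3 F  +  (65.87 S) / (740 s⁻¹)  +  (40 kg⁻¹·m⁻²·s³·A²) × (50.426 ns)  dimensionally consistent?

Work out the base dimensions of each:
  (143 Ω^-1) / (153 s⁻¹):  [kg⁻¹·m⁻²·s³·A²] / [s⁻¹] = kg⁻¹·m⁻²·s⁴·A²
  57.3 F:  F = C·V⁻¹ = kg⁻¹·m⁻²·s⁴·A²
  (65.87 S) / (740 s⁻¹):  [kg⁻¹·m⁻²·s³·A²] / [s⁻¹] = kg⁻¹·m⁻²·s⁴·A²
  (40 kg⁻¹·m⁻²·s³·A²) × (50.426 ns):  [kg⁻¹·m⁻²·s³·A²] · [s] = kg⁻¹·m⁻²·s⁴·A²
Every term reduces to kg⁻¹·m⁻²·s⁴·A².

Yes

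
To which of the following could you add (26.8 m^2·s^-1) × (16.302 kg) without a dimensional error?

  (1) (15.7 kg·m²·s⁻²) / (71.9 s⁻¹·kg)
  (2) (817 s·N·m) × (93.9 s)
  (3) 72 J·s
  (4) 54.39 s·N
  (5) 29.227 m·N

Reference: [m²·s⁻¹] · [kg] = kg·m²·s⁻¹.
Each option:
  (1) [kg·m²·s⁻²] / [kg·s⁻¹] = m²·s⁻¹
  (2) [kg·m²·s⁻¹] · [s] = kg·m²
  (3) J·s = N·m·s = kg·m²·s⁻¹  ← same
  (4) N·s = kg·m·s⁻²·s = kg·m·s⁻¹
  (5) N·m = kg·m·s⁻²·m = kg·m²·s⁻²
Only (3) matches kg·m²·s⁻¹.

(3)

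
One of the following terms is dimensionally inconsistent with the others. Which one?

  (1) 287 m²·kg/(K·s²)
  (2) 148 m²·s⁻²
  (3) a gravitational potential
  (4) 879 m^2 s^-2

(1)

In SI base units:
  (1) kg·m²·s⁻²·K⁻¹
  (2) m²·s⁻²
  (3) [gravitational potential] = m²·s⁻²
  (4) m²·s⁻²
All reduce to m²·s⁻² except (1), which is kg·m²·s⁻²·K⁻¹.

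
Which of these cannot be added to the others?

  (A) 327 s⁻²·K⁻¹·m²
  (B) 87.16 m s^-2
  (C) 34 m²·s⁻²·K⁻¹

(B)

Expand each in SI base units:
  (A) m²·s⁻²·K⁻¹
  (B) m·s⁻²
  (C) m²·s⁻²·K⁻¹
All reduce to m²·s⁻²·K⁻¹ except (B), which is m·s⁻².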